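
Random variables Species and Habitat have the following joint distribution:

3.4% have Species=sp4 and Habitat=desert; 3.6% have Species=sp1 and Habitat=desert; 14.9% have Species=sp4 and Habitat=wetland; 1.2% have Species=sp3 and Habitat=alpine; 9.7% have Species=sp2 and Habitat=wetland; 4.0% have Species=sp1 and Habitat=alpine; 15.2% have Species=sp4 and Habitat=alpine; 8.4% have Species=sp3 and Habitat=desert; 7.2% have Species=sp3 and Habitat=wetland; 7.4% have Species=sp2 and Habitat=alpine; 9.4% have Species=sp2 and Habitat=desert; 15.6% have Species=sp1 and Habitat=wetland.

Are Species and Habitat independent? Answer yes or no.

P(Species=sp4) = 0.335 and P(Habitat=alpine) = 0.278, so their product is 0.09313, but P(Species=sp4, Habitat=alpine) = 0.152. Since these differ, Species and Habitat are not independent.

no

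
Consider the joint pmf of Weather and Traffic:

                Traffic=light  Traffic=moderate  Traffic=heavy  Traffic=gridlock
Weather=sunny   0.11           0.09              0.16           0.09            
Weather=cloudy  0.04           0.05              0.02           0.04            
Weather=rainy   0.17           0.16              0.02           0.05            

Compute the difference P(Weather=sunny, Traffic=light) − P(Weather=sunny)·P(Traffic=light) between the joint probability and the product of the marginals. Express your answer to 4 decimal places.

P(Weather=sunny) = 0.11 + 0.09 + 0.16 + 0.09 = 0.45.
P(Traffic=light) = 0.11 + 0.04 + 0.17 = 0.32.
P(Weather=sunny, Traffic=light) − P(Weather=sunny)P(Traffic=light) = 0.11 − 0.45×0.32 = -0.0340.

-0.0340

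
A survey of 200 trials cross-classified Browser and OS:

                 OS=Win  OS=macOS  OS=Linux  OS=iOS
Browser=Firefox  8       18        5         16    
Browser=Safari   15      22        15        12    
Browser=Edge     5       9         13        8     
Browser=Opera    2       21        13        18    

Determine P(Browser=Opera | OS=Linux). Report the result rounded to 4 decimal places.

Total with OS=Linux: 5 + 15 + 13 + 13 = 46.
P(Browser=Opera | OS=Linux) = 13/46 = 0.2826.

0.2826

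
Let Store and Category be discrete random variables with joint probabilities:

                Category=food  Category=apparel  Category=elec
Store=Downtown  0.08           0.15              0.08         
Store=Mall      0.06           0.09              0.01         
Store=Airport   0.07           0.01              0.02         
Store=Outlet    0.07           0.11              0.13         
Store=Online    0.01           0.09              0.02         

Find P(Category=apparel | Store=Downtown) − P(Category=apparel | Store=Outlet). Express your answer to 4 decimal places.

0.1290

P(Store=Downtown) = 0.08 + 0.15 + 0.08 = 0.31; P(Category=apparel | Store=Downtown) = 0.15/0.31 = 0.48387.
P(Store=Outlet) = 0.07 + 0.11 + 0.13 = 0.31; P(Category=apparel | Store=Outlet) = 0.11/0.31 = 0.35484.
Difference = 0.1290.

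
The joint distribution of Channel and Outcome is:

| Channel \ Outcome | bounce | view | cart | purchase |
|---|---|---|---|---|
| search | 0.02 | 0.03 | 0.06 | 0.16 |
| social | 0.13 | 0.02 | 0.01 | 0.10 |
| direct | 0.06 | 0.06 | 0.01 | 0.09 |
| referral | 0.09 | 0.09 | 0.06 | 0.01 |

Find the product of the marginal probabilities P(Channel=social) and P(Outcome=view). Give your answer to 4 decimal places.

P(Channel=social) = 0.13 + 0.02 + 0.01 + 0.10 = 0.26.
P(Outcome=view) = 0.03 + 0.02 + 0.06 + 0.09 = 0.20.
Product: 0.26 × 0.20 = 0.0520.

0.0520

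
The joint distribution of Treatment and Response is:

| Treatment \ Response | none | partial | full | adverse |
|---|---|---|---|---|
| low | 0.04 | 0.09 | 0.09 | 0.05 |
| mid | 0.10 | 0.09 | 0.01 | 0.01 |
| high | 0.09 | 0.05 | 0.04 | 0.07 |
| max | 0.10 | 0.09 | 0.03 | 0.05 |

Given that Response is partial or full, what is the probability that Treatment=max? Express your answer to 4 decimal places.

0.2449

P(Response=partial) = 0.09 + 0.09 + 0.05 + 0.09 = 0.32.
P(Response=full) = 0.09 + 0.01 + 0.04 + 0.03 = 0.17.
P(Response ∈ {partial, full}) = 0.32 + 0.17 = 0.49; P(Treatment=max, Response ∈ {partial, full}) = 0.09 + 0.03 = 0.12.
P(Treatment=max | Response ∈ {partial, full}) = 0.12/0.49 = 0.2449.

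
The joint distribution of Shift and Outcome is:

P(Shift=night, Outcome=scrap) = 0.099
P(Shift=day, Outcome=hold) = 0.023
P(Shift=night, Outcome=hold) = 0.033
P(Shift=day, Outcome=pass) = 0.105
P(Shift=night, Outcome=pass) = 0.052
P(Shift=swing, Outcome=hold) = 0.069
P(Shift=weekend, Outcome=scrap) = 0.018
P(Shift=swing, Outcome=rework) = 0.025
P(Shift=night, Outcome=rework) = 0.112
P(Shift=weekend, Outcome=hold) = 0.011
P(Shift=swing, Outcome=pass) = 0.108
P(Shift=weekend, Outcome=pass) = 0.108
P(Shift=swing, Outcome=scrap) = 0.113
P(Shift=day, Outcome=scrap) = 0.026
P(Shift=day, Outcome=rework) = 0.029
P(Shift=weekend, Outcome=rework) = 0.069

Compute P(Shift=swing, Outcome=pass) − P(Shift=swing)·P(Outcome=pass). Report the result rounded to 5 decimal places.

P(Shift=swing) = 0.108 + 0.025 + 0.113 + 0.069 = 0.315.
P(Outcome=pass) = 0.105 + 0.108 + 0.052 + 0.108 = 0.373.
P(Shift=swing, Outcome=pass) − P(Shift=swing)P(Outcome=pass) = 0.108 − 0.315×0.373 = -0.00950.

-0.00950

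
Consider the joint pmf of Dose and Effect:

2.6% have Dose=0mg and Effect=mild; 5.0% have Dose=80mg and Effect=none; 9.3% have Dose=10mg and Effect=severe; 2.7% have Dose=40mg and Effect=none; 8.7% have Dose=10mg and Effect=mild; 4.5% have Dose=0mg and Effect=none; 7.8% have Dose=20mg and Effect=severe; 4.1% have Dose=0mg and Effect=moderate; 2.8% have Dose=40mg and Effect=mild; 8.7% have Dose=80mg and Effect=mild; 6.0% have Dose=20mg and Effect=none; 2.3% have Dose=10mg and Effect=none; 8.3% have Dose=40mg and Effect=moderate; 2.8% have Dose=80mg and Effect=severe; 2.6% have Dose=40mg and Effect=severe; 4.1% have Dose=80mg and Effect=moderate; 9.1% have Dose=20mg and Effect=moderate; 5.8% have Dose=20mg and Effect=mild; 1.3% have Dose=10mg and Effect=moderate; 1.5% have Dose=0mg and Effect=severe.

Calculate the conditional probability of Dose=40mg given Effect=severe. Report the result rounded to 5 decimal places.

P(Effect=severe) = 0.015 + 0.093 + 0.078 + 0.026 + 0.028 = 0.240.
P(Dose=40mg | Effect=severe) = 0.026/0.240 = 0.10833.

0.10833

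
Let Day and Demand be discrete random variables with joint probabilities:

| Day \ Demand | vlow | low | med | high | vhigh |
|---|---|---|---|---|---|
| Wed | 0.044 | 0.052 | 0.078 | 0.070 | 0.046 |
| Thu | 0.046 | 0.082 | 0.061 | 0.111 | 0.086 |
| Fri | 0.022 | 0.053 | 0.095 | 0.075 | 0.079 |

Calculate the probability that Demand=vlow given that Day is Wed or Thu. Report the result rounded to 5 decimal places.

P(Day=Wed) = 0.044 + 0.052 + 0.078 + 0.070 + 0.046 = 0.290.
P(Day=Thu) = 0.046 + 0.082 + 0.061 + 0.111 + 0.086 = 0.386.
P(Day ∈ {Wed, Thu}) = 0.290 + 0.386 = 0.676; P(Demand=vlow, Day ∈ {Wed, Thu}) = 0.044 + 0.046 = 0.090.
P(Demand=vlow | Day ∈ {Wed, Thu}) = 0.090/0.676 = 0.13314.

0.13314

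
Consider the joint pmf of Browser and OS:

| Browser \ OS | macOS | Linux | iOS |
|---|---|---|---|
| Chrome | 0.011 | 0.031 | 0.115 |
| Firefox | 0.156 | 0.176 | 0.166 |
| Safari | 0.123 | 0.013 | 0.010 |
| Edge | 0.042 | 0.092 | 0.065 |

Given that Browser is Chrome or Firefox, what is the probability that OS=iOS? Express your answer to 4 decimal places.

0.4290

P(Browser=Chrome) = 0.011 + 0.031 + 0.115 = 0.157.
P(Browser=Firefox) = 0.156 + 0.176 + 0.166 = 0.498.
P(Browser ∈ {Chrome, Firefox}) = 0.157 + 0.498 = 0.655; P(OS=iOS, Browser ∈ {Chrome, Firefox}) = 0.115 + 0.166 = 0.281.
P(OS=iOS | Browser ∈ {Chrome, Firefox}) = 0.281/0.655 = 0.4290.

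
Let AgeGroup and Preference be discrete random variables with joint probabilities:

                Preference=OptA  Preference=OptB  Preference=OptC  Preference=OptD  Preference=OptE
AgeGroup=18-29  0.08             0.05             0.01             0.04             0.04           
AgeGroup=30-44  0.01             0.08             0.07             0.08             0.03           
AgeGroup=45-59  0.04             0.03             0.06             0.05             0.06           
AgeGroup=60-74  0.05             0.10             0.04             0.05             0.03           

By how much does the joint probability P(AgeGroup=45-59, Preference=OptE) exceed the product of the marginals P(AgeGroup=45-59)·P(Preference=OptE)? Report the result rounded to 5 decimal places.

0.02160

P(AgeGroup=45-59) = 0.04 + 0.03 + 0.06 + 0.05 + 0.06 = 0.24.
P(Preference=OptE) = 0.04 + 0.03 + 0.06 + 0.03 = 0.16.
P(AgeGroup=45-59, Preference=OptE) − P(AgeGroup=45-59)P(Preference=OptE) = 0.06 − 0.24×0.16 = 0.02160.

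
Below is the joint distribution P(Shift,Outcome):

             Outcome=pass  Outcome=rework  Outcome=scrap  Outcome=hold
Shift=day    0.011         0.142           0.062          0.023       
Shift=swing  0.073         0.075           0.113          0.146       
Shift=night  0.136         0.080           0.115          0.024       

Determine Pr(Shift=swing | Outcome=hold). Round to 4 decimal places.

0.7565

P(Outcome=hold) = 0.023 + 0.146 + 0.024 = 0.193.
P(Shift=swing | Outcome=hold) = 0.146/0.193 = 0.7565.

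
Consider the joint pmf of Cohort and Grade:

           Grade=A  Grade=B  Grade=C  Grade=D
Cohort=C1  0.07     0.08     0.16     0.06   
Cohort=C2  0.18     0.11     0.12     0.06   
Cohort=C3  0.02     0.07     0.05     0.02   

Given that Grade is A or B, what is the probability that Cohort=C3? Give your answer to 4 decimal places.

0.1698

P(Grade=A) = 0.07 + 0.18 + 0.02 = 0.27.
P(Grade=B) = 0.08 + 0.11 + 0.07 = 0.26.
P(Grade ∈ {A, B}) = 0.27 + 0.26 = 0.53; P(Cohort=C3, Grade ∈ {A, B}) = 0.02 + 0.07 = 0.09.
P(Cohort=C3 | Grade ∈ {A, B}) = 0.09/0.53 = 0.1698.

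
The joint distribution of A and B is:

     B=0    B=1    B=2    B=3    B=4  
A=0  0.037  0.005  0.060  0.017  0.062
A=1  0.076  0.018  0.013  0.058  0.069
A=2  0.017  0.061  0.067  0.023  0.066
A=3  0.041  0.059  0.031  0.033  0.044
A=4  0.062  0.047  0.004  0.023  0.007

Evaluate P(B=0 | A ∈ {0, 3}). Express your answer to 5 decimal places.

0.20051

P(A=0) = 0.037 + 0.005 + 0.060 + 0.017 + 0.062 = 0.181.
P(A=3) = 0.041 + 0.059 + 0.031 + 0.033 + 0.044 = 0.208.
P(A ∈ {0, 3}) = 0.181 + 0.208 = 0.389; P(B=0, A ∈ {0, 3}) = 0.037 + 0.041 = 0.078.
P(B=0 | A ∈ {0, 3}) = 0.078/0.389 = 0.20051.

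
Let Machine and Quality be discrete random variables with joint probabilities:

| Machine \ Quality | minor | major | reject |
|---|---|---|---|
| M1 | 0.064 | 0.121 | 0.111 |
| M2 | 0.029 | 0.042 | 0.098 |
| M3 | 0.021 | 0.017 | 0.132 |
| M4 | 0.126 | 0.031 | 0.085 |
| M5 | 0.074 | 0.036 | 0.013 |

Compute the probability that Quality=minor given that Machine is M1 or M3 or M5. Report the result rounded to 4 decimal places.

0.2699

P(Machine=M1) = 0.064 + 0.121 + 0.111 = 0.296.
P(Machine=M3) = 0.021 + 0.017 + 0.132 = 0.170.
P(Machine=M5) = 0.074 + 0.036 + 0.013 = 0.123.
P(Machine ∈ {M1, M3, M5}) = 0.296 + 0.170 + 0.123 = 0.589; P(Quality=minor, Machine ∈ {M1, M3, M5}) = 0.064 + 0.021 + 0.074 = 0.159.
P(Quality=minor | Machine ∈ {M1, M3, M5}) = 0.159/0.589 = 0.2699.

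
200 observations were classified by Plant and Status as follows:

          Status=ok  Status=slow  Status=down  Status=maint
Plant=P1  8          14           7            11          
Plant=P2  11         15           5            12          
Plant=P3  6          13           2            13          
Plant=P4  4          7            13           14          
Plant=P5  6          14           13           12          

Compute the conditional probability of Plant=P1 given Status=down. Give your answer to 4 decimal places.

0.1750

Total with Status=down: 7 + 5 + 2 + 13 + 13 = 40.
P(Plant=P1 | Status=down) = 7/40 = 0.1750.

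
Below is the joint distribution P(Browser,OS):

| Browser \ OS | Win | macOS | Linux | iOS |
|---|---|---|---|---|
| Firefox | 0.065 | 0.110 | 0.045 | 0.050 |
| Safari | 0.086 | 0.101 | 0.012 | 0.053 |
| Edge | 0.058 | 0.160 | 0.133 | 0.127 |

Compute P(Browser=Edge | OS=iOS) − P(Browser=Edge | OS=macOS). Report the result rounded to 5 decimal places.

0.12091

P(OS=iOS) = 0.050 + 0.053 + 0.127 = 0.230; P(Browser=Edge | OS=iOS) = 0.127/0.230 = 0.552174.
P(OS=macOS) = 0.110 + 0.101 + 0.160 = 0.371; P(Browser=Edge | OS=macOS) = 0.160/0.371 = 0.431267.
Difference = 0.12091.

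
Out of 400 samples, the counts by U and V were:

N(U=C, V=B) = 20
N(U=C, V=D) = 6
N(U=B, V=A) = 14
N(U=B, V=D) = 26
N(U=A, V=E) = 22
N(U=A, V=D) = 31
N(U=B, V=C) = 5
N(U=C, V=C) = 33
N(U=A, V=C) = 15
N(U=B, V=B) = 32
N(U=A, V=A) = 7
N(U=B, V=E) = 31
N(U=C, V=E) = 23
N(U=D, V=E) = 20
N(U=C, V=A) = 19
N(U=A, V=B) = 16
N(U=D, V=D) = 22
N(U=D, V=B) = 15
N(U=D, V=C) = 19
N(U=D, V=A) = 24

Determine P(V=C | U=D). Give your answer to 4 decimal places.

0.1900

Total with U=D: 24 + 15 + 19 + 22 + 20 = 100.
P(V=C | U=D) = 19/100 = 0.1900.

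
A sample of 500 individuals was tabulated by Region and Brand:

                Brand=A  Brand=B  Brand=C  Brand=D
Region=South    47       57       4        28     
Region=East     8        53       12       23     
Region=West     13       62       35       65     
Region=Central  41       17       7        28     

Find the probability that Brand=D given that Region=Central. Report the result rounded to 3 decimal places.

Total with Region=Central: 41 + 17 + 7 + 28 = 93.
P(Brand=D | Region=Central) = 28/93 = 0.301.

0.301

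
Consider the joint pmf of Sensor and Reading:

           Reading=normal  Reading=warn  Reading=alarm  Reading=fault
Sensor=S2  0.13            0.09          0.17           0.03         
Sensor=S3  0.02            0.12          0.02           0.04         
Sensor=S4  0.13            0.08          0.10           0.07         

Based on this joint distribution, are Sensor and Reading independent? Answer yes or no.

no

P(Sensor=S3) = 0.20 and P(Reading=warn) = 0.29, so their product is 0.0580, but P(Sensor=S3, Reading=warn) = 0.12. Since these differ, Sensor and Reading are not independent.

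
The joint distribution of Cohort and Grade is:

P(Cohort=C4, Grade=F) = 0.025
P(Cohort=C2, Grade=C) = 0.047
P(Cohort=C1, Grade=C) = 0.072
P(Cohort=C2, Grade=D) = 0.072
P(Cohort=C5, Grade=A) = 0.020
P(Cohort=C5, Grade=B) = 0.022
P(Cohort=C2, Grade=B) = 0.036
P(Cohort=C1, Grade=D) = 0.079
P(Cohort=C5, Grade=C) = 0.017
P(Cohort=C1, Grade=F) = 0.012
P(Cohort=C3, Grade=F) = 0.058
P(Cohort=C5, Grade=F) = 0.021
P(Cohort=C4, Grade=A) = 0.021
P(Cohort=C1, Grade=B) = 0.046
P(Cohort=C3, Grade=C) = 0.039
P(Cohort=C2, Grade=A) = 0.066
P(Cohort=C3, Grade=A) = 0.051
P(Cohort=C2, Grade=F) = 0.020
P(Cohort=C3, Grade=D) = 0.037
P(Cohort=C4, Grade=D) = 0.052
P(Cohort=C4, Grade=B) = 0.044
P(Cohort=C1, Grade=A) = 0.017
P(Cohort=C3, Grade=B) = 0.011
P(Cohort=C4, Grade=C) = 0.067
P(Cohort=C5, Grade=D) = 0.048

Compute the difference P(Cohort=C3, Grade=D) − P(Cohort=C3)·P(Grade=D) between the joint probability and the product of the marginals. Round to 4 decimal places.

P(Cohort=C3) = 0.051 + 0.011 + 0.039 + 0.037 + 0.058 = 0.196.
P(Grade=D) = 0.079 + 0.072 + 0.037 + 0.052 + 0.048 = 0.288.
P(Cohort=C3, Grade=D) − P(Cohort=C3)P(Grade=D) = 0.037 − 0.196×0.288 = -0.0194.

-0.0194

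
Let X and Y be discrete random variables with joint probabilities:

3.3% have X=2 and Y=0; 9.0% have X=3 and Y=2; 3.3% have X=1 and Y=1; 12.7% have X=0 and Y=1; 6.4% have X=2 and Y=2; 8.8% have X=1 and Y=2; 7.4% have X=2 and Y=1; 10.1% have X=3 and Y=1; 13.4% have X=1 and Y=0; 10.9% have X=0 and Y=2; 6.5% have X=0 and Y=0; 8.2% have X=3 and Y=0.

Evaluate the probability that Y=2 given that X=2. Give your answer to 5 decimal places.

P(X=2) = 0.033 + 0.074 + 0.064 = 0.171.
P(Y=2 | X=2) = 0.064/0.171 = 0.37427.

0.37427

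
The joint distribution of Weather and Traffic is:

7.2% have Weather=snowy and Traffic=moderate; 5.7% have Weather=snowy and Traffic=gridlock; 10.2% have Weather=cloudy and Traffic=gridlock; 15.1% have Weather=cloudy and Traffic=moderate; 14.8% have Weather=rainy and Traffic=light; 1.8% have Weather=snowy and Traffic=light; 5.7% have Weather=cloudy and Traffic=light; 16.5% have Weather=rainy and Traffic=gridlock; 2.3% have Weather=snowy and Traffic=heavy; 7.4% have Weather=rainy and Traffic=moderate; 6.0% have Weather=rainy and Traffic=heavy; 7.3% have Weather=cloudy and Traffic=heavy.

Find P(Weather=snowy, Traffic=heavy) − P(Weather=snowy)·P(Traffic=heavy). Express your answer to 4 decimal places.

-0.0035

P(Weather=snowy) = 0.018 + 0.072 + 0.023 + 0.057 = 0.170.
P(Traffic=heavy) = 0.073 + 0.060 + 0.023 = 0.156.
P(Weather=snowy, Traffic=heavy) − P(Weather=snowy)P(Traffic=heavy) = 0.023 − 0.170×0.156 = -0.0035.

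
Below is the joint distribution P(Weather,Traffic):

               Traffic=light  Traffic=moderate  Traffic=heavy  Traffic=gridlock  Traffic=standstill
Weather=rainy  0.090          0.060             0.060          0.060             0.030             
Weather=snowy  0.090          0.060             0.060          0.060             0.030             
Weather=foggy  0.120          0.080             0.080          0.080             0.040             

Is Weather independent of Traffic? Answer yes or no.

Every cell satisfies P(Weather,Traffic) = P(Weather)·P(Traffic). For instance P(Weather=rainy) = 0.300, P(Traffic=light) = 0.300, and 0.300×0.300 = 0.090 matches the joint entry. So Weather and Traffic are independent.

yes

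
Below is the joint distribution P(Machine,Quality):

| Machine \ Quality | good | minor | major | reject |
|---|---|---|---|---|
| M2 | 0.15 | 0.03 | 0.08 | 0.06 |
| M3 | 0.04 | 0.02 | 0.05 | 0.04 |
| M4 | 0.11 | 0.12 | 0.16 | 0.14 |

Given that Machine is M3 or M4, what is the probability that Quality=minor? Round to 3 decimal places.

0.206

P(Machine=M3) = 0.04 + 0.02 + 0.05 + 0.04 = 0.15.
P(Machine=M4) = 0.11 + 0.12 + 0.16 + 0.14 = 0.53.
P(Machine ∈ {M3, M4}) = 0.15 + 0.53 = 0.68; P(Quality=minor, Machine ∈ {M3, M4}) = 0.02 + 0.12 = 0.14.
P(Quality=minor | Machine ∈ {M3, M4}) = 0.14/0.68 = 0.206.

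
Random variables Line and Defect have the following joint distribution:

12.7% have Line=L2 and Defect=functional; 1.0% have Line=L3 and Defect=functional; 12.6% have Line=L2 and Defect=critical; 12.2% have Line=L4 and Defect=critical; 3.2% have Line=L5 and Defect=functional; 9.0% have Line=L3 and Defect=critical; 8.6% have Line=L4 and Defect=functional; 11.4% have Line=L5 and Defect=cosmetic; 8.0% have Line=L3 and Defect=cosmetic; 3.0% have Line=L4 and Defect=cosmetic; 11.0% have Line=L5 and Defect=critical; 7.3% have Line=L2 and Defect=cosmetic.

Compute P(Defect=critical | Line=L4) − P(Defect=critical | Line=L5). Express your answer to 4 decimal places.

0.0829

P(Line=L4) = 0.030 + 0.086 + 0.122 = 0.238; P(Defect=critical | Line=L4) = 0.122/0.238 = 0.51261.
P(Line=L5) = 0.114 + 0.032 + 0.110 = 0.256; P(Defect=critical | Line=L5) = 0.110/0.256 = 0.42969.
Difference = 0.0829.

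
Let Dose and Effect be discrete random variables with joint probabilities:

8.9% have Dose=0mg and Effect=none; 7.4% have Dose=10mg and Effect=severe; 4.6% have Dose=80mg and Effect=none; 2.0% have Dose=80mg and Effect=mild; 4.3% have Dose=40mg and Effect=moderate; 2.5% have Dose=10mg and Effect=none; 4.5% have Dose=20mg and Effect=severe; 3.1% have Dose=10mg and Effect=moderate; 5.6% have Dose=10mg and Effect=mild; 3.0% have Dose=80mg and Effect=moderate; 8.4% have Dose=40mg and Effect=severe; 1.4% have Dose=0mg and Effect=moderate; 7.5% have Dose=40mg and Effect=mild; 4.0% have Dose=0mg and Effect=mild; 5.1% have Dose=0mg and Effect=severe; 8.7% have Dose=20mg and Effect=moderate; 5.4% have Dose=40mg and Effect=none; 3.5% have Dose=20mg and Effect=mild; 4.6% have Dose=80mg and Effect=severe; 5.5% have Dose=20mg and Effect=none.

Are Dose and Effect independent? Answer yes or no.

P(Dose=20mg) = 0.222 and P(Effect=moderate) = 0.205, so their product is 0.04551, but P(Dose=20mg, Effect=moderate) = 0.087. Since these differ, Dose and Effect are not independent.

no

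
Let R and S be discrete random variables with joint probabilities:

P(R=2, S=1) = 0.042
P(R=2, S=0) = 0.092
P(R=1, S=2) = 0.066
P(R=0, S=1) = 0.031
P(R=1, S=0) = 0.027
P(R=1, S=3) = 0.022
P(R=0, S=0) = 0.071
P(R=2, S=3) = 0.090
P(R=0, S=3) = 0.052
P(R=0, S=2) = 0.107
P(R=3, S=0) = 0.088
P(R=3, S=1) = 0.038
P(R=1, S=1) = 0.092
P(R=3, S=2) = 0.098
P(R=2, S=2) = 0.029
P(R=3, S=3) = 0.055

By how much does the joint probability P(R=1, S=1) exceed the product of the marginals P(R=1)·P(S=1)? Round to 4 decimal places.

P(R=1) = 0.027 + 0.092 + 0.066 + 0.022 = 0.207.
P(S=1) = 0.031 + 0.092 + 0.042 + 0.038 = 0.203.
P(R=1, S=1) − P(R=1)P(S=1) = 0.092 − 0.207×0.203 = 0.0500.

0.0500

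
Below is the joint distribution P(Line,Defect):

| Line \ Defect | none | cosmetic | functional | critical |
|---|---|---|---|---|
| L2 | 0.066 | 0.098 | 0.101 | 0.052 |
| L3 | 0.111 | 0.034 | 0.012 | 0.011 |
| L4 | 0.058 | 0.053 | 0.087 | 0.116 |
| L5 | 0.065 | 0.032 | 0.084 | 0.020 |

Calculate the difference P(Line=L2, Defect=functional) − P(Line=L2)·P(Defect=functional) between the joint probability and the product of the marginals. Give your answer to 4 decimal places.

0.0110

P(Line=L2) = 0.066 + 0.098 + 0.101 + 0.052 = 0.317.
P(Defect=functional) = 0.101 + 0.012 + 0.087 + 0.084 = 0.284.
P(Line=L2, Defect=functional) − P(Line=L2)P(Defect=functional) = 0.101 − 0.317×0.284 = 0.0110.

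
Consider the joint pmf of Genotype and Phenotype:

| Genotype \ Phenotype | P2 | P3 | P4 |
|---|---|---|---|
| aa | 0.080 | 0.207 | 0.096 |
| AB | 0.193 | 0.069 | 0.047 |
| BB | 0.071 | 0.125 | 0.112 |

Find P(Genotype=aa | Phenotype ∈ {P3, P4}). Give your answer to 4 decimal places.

P(Phenotype=P3) = 0.207 + 0.069 + 0.125 = 0.401.
P(Phenotype=P4) = 0.096 + 0.047 + 0.112 = 0.255.
P(Phenotype ∈ {P3, P4}) = 0.401 + 0.255 = 0.656; P(Genotype=aa, Phenotype ∈ {P3, P4}) = 0.207 + 0.096 = 0.303.
P(Genotype=aa | Phenotype ∈ {P3, P4}) = 0.303/0.656 = 0.4619.

0.4619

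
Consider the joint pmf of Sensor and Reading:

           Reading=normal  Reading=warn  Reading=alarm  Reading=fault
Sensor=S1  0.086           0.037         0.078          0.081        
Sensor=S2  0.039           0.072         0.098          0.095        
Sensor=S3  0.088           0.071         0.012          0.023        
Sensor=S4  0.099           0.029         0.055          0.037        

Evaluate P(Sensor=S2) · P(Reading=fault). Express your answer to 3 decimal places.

0.072

P(Sensor=S2) = 0.039 + 0.072 + 0.098 + 0.095 = 0.304.
P(Reading=fault) = 0.081 + 0.095 + 0.023 + 0.037 = 0.236.
Product: 0.304 × 0.236 = 0.072.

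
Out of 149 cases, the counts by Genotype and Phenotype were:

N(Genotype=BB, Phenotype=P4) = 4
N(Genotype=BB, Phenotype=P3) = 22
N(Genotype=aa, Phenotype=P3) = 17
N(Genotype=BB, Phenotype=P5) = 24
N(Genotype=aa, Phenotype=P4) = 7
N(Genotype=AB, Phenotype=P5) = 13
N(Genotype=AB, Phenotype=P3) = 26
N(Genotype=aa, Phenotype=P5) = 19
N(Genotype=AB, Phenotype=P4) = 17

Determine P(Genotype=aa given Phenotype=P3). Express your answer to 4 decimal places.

Total with Phenotype=P3: 17 + 26 + 22 = 65.
P(Genotype=aa | Phenotype=P3) = 17/65 = 0.2615.

0.2615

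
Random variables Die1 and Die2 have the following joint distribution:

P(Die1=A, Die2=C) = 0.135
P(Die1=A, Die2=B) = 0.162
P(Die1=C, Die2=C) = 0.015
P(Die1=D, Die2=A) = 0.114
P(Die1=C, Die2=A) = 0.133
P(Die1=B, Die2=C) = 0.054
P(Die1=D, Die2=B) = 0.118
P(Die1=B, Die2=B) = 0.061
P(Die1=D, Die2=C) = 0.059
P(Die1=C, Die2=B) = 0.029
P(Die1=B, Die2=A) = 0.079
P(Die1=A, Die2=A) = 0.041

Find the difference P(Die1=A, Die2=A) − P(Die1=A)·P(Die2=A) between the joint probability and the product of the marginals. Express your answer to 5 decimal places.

-0.08305

P(Die1=A) = 0.041 + 0.162 + 0.135 = 0.338.
P(Die2=A) = 0.041 + 0.079 + 0.133 + 0.114 = 0.367.
P(Die1=A, Die2=A) − P(Die1=A)P(Die2=A) = 0.041 − 0.338×0.367 = -0.08305.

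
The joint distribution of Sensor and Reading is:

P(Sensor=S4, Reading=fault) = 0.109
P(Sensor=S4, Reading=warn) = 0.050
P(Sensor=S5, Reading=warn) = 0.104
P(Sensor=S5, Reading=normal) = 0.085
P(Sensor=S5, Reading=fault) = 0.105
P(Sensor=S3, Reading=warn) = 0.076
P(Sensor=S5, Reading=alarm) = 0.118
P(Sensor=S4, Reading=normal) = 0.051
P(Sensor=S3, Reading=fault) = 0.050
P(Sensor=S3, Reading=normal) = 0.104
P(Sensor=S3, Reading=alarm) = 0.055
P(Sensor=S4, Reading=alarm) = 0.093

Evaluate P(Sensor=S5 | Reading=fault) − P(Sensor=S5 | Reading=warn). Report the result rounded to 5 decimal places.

P(Reading=fault) = 0.050 + 0.109 + 0.105 = 0.264; P(Sensor=S5 | Reading=fault) = 0.105/0.264 = 0.397727.
P(Reading=warn) = 0.076 + 0.050 + 0.104 = 0.230; P(Sensor=S5 | Reading=warn) = 0.104/0.230 = 0.452174.
Difference = -0.05445.

-0.05445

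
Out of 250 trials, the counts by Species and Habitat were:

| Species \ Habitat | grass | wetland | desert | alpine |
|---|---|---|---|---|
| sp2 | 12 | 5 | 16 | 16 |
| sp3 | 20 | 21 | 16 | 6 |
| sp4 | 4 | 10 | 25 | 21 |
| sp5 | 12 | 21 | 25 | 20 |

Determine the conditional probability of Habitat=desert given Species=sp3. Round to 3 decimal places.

Total with Species=sp3: 20 + 21 + 16 + 6 = 63.
P(Habitat=desert | Species=sp3) = 16/63 = 0.254.

0.254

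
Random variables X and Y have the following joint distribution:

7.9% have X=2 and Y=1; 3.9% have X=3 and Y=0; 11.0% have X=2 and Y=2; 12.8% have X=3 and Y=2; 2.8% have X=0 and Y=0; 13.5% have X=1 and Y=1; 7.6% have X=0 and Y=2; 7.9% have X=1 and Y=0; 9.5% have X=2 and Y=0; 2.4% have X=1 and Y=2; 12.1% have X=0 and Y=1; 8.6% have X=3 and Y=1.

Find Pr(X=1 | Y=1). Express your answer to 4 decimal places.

0.3207

P(Y=1) = 0.121 + 0.135 + 0.079 + 0.086 = 0.421.
P(X=1 | Y=1) = 0.135/0.421 = 0.3207.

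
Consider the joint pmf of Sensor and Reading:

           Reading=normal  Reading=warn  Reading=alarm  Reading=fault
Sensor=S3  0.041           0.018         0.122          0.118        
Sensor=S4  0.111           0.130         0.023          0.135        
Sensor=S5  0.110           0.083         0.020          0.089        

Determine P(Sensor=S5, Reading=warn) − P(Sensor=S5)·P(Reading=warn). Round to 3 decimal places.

P(Sensor=S5) = 0.110 + 0.083 + 0.020 + 0.089 = 0.302.
P(Reading=warn) = 0.018 + 0.130 + 0.083 = 0.231.
P(Sensor=S5, Reading=warn) − P(Sensor=S5)P(Reading=warn) = 0.083 − 0.302×0.231 = 0.013.

0.013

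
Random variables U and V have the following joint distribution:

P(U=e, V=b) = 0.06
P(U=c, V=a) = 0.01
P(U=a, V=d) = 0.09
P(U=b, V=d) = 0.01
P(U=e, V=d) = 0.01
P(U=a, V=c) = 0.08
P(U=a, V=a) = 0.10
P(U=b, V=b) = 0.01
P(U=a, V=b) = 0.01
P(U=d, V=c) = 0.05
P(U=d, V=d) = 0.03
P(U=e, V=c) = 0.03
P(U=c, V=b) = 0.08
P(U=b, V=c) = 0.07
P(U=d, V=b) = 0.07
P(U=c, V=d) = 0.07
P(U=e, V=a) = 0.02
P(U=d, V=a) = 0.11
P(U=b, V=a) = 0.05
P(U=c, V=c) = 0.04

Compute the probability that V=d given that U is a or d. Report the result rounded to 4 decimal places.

P(U=a) = 0.10 + 0.01 + 0.08 + 0.09 = 0.28.
P(U=d) = 0.11 + 0.07 + 0.05 + 0.03 = 0.26.
P(U ∈ {a, d}) = 0.28 + 0.26 = 0.54; P(V=d, U ∈ {a, d}) = 0.09 + 0.03 = 0.12.
P(V=d | U ∈ {a, d}) = 0.12/0.54 = 0.2222.

0.2222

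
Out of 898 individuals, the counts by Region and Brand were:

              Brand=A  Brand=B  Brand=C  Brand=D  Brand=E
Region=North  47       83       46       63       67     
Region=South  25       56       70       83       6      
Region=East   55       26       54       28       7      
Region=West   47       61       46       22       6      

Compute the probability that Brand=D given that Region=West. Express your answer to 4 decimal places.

0.1209

Total with Region=West: 47 + 61 + 46 + 22 + 6 = 182.
P(Brand=D | Region=West) = 22/182 = 0.1209.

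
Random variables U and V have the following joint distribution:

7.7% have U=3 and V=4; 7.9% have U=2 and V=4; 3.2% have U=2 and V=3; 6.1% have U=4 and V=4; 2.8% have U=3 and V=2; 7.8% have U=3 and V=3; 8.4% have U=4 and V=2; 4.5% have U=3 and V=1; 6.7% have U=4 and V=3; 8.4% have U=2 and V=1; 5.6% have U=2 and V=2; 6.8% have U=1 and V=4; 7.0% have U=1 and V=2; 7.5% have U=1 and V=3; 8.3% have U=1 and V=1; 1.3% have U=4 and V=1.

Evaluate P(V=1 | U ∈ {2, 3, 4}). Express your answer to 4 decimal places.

0.2017

P(U=2) = 0.084 + 0.056 + 0.032 + 0.079 = 0.251.
P(U=3) = 0.045 + 0.028 + 0.078 + 0.077 = 0.228.
P(U=4) = 0.013 + 0.084 + 0.067 + 0.061 = 0.225.
P(U ∈ {2, 3, 4}) = 0.251 + 0.228 + 0.225 = 0.704; P(V=1, U ∈ {2, 3, 4}) = 0.084 + 0.045 + 0.013 = 0.142.
P(V=1 | U ∈ {2, 3, 4}) = 0.142/0.704 = 0.2017.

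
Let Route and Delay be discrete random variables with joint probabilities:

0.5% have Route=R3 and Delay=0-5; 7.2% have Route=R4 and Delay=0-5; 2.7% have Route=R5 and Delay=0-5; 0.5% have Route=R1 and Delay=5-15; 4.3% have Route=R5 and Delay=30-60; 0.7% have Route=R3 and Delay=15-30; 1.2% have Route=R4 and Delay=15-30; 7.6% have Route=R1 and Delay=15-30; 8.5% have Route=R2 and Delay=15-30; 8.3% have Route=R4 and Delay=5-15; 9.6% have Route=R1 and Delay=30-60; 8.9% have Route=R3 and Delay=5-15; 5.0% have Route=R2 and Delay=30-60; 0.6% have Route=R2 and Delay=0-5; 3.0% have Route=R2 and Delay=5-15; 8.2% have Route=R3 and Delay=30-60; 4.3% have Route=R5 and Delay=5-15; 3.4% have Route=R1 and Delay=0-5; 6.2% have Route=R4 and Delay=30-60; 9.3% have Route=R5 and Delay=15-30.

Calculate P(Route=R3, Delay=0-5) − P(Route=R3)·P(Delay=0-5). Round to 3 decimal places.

P(Route=R3) = 0.005 + 0.089 + 0.007 + 0.082 = 0.183.
P(Delay=0-5) = 0.034 + 0.006 + 0.005 + 0.072 + 0.027 = 0.144.
P(Route=R3, Delay=0-5) − P(Route=R3)P(Delay=0-5) = 0.005 − 0.183×0.144 = -0.021.

-0.021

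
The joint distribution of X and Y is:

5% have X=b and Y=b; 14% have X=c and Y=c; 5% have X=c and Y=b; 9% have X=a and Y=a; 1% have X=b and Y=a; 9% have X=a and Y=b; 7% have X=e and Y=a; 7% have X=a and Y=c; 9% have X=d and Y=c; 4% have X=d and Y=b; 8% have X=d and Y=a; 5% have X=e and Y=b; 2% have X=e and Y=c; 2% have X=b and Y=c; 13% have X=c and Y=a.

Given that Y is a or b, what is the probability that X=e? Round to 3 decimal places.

P(Y=a) = 0.09 + 0.01 + 0.13 + 0.08 + 0.07 = 0.38.
P(Y=b) = 0.09 + 0.05 + 0.05 + 0.04 + 0.05 = 0.28.
P(Y ∈ {a, b}) = 0.38 + 0.28 = 0.66; P(X=e, Y ∈ {a, b}) = 0.07 + 0.05 = 0.12.
P(X=e | Y ∈ {a, b}) = 0.12/0.66 = 0.182.

0.182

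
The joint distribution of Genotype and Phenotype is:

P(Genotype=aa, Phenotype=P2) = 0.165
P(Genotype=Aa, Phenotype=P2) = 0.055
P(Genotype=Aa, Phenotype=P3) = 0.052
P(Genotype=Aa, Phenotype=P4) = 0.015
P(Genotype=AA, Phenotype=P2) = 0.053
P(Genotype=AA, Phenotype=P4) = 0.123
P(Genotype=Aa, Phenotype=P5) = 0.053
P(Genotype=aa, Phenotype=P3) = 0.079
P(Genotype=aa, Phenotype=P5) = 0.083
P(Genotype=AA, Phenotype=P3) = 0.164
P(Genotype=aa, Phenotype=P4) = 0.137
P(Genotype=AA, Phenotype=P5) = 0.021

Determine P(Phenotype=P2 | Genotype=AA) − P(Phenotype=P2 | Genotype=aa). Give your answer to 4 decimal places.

-0.2088

P(Genotype=AA) = 0.053 + 0.164 + 0.123 + 0.021 = 0.361; P(Phenotype=P2 | Genotype=AA) = 0.053/0.361 = 0.14681.
P(Genotype=aa) = 0.165 + 0.079 + 0.137 + 0.083 = 0.464; P(Phenotype=P2 | Genotype=aa) = 0.165/0.464 = 0.35560.
Difference = -0.2088.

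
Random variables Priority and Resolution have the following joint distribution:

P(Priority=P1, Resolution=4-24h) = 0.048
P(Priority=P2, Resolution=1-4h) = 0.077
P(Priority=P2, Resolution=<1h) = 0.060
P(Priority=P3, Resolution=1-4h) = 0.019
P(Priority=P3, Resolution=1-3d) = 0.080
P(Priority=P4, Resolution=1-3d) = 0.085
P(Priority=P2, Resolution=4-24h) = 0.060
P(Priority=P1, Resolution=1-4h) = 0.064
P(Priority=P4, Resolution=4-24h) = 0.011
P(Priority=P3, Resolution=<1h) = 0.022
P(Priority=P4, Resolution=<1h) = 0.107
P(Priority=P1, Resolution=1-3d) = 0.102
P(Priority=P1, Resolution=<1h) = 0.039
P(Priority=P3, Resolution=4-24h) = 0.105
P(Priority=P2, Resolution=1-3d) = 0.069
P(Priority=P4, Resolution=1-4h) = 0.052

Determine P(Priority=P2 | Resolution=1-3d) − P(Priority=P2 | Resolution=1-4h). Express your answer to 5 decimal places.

-0.15785

P(Resolution=1-3d) = 0.102 + 0.069 + 0.080 + 0.085 = 0.336; P(Priority=P2 | Resolution=1-3d) = 0.069/0.336 = 0.205357.
P(Resolution=1-4h) = 0.064 + 0.077 + 0.019 + 0.052 = 0.212; P(Priority=P2 | Resolution=1-4h) = 0.077/0.212 = 0.363208.
Difference = -0.15785.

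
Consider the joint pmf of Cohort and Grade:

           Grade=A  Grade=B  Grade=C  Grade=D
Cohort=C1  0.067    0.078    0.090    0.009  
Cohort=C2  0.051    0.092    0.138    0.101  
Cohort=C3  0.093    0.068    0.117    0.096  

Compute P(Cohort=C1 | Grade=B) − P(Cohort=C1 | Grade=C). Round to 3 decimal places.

0.067

P(Grade=B) = 0.078 + 0.092 + 0.068 = 0.238; P(Cohort=C1 | Grade=B) = 0.078/0.238 = 0.3277.
P(Grade=C) = 0.090 + 0.138 + 0.117 = 0.345; P(Cohort=C1 | Grade=C) = 0.090/0.345 = 0.2609.
Difference = 0.067.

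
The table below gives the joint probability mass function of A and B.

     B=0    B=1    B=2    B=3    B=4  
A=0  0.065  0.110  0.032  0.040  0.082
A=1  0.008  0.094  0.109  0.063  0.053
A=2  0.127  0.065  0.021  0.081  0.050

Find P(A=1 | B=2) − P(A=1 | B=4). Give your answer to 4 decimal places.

0.3864

P(B=2) = 0.032 + 0.109 + 0.021 = 0.162; P(A=1 | B=2) = 0.109/0.162 = 0.67284.
P(B=4) = 0.082 + 0.053 + 0.050 = 0.185; P(A=1 | B=4) = 0.053/0.185 = 0.28649.
Difference = 0.3864.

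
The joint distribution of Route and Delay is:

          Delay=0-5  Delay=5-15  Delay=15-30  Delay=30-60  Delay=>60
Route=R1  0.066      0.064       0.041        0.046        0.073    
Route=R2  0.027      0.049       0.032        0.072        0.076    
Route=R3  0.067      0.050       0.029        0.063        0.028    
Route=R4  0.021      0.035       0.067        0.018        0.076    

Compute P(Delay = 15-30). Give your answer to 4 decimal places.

P(Delay=15-30) = 0.041 + 0.032 + 0.029 + 0.067 = 0.169.

0.1690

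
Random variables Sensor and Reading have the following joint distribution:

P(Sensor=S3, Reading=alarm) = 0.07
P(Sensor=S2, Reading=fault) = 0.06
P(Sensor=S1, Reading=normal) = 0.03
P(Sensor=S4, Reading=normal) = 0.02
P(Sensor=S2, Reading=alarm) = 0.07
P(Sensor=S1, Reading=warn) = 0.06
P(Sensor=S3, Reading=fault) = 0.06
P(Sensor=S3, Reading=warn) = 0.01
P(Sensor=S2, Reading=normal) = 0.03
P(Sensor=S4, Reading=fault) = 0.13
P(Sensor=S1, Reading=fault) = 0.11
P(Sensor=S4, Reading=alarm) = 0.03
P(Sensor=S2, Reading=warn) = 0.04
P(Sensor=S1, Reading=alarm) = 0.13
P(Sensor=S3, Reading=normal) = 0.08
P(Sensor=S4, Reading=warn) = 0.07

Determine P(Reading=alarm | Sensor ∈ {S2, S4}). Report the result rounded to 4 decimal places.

0.2222

P(Sensor=S2) = 0.03 + 0.04 + 0.07 + 0.06 = 0.20.
P(Sensor=S4) = 0.02 + 0.07 + 0.03 + 0.13 = 0.25.
P(Sensor ∈ {S2, S4}) = 0.20 + 0.25 = 0.45; P(Reading=alarm, Sensor ∈ {S2, S4}) = 0.07 + 0.03 = 0.10.
P(Reading=alarm | Sensor ∈ {S2, S4}) = 0.10/0.45 = 0.2222.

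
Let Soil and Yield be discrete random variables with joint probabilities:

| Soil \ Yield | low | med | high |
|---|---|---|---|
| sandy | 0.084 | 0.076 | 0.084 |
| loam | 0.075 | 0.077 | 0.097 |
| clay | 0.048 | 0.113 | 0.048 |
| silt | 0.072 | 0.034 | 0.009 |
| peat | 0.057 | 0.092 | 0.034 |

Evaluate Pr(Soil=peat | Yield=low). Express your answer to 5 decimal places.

P(Yield=low) = 0.084 + 0.075 + 0.048 + 0.072 + 0.057 = 0.336.
P(Soil=peat | Yield=low) = 0.057/0.336 = 0.16964.

0.16964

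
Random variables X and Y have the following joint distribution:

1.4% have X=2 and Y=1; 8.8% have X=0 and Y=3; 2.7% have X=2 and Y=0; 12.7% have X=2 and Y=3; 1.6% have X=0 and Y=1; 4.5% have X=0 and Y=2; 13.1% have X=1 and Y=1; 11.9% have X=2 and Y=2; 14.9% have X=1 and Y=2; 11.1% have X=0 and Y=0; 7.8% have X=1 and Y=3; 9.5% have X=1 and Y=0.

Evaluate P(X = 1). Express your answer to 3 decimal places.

P(X=1) = 0.095 + 0.131 + 0.149 + 0.078 = 0.453.

0.453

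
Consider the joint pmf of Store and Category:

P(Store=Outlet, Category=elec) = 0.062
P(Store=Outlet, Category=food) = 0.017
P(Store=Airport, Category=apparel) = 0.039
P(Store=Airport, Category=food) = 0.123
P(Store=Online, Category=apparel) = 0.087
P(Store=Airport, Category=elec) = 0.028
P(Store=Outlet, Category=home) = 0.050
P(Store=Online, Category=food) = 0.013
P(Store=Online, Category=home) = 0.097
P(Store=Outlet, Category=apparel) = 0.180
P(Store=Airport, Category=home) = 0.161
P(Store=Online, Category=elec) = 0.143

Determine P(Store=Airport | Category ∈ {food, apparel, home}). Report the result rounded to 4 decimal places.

0.4211

P(Category=food) = 0.123 + 0.017 + 0.013 = 0.153.
P(Category=apparel) = 0.039 + 0.180 + 0.087 = 0.306.
P(Category=home) = 0.161 + 0.050 + 0.097 = 0.308.
P(Category ∈ {food, apparel, home}) = 0.153 + 0.306 + 0.308 = 0.767; P(Store=Airport, Category ∈ {food, apparel, home}) = 0.123 + 0.039 + 0.161 = 0.323.
P(Store=Airport | Category ∈ {food, apparel, home}) = 0.323/0.767 = 0.4211.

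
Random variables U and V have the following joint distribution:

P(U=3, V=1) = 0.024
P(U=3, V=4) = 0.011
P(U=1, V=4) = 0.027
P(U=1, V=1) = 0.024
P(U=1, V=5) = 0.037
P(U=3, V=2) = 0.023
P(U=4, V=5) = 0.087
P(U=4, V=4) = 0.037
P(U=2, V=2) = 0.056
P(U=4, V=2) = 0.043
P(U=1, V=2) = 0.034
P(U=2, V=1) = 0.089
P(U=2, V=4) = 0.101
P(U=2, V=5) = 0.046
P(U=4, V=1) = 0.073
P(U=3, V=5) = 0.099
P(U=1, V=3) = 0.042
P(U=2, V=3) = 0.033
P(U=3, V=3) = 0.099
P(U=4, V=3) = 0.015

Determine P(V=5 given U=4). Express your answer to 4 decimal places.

P(U=4) = 0.073 + 0.043 + 0.015 + 0.037 + 0.087 = 0.255.
P(V=5 | U=4) = 0.087/0.255 = 0.3412.

0.3412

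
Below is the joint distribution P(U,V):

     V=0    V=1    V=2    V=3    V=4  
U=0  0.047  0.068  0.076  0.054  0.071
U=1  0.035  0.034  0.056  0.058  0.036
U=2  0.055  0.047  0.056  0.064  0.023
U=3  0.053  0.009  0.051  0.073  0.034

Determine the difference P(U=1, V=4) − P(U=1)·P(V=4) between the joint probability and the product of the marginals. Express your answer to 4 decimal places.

P(U=1) = 0.035 + 0.034 + 0.056 + 0.058 + 0.036 = 0.219.
P(V=4) = 0.071 + 0.036 + 0.023 + 0.034 = 0.164.
P(U=1, V=4) − P(U=1)P(V=4) = 0.036 − 0.219×0.164 = 0.0001.

0.0001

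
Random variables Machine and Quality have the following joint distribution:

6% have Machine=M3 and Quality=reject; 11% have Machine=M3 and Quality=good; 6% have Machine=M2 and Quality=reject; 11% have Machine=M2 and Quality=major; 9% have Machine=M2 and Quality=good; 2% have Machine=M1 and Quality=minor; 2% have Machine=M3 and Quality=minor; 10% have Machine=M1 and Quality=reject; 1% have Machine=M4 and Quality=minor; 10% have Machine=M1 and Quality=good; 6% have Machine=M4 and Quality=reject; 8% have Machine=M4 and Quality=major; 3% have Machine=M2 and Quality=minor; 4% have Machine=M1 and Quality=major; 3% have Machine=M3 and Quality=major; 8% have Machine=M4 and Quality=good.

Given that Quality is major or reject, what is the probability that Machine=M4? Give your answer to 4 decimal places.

P(Quality=major) = 0.04 + 0.11 + 0.03 + 0.08 = 0.26.
P(Quality=reject) = 0.10 + 0.06 + 0.06 + 0.06 = 0.28.
P(Quality ∈ {major, reject}) = 0.26 + 0.28 = 0.54; P(Machine=M4, Quality ∈ {major, reject}) = 0.08 + 0.06 = 0.14.
P(Machine=M4 | Quality ∈ {major, reject}) = 0.14/0.54 = 0.2593.

0.2593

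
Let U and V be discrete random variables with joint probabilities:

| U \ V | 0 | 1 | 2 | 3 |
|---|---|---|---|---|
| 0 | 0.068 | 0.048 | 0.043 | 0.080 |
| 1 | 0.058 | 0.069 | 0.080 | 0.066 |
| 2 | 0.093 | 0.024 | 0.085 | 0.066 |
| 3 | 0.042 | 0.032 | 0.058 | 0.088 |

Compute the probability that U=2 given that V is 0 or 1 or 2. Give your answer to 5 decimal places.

0.28857

P(V=0) = 0.068 + 0.058 + 0.093 + 0.042 = 0.261.
P(V=1) = 0.048 + 0.069 + 0.024 + 0.032 = 0.173.
P(V=2) = 0.043 + 0.080 + 0.085 + 0.058 = 0.266.
P(V ∈ {0, 1, 2}) = 0.261 + 0.173 + 0.266 = 0.700; P(U=2, V ∈ {0, 1, 2}) = 0.093 + 0.024 + 0.085 = 0.202.
P(U=2 | V ∈ {0, 1, 2}) = 0.202/0.700 = 0.28857.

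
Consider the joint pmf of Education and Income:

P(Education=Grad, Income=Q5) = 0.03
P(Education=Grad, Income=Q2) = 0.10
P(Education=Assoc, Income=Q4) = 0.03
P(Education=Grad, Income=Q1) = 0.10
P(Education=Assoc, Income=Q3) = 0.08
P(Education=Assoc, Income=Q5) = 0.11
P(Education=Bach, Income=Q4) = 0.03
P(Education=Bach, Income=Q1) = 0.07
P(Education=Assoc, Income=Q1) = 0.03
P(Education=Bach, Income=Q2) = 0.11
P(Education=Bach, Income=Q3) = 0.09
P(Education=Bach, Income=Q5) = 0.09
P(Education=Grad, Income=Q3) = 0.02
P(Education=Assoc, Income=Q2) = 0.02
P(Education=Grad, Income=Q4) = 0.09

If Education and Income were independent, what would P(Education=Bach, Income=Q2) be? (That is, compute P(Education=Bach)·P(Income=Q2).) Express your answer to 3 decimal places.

P(Education=Bach) = 0.07 + 0.11 + 0.09 + 0.03 + 0.09 = 0.39.
P(Income=Q2) = 0.02 + 0.11 + 0.10 = 0.23.
Product: 0.39 × 0.23 = 0.090.

0.090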